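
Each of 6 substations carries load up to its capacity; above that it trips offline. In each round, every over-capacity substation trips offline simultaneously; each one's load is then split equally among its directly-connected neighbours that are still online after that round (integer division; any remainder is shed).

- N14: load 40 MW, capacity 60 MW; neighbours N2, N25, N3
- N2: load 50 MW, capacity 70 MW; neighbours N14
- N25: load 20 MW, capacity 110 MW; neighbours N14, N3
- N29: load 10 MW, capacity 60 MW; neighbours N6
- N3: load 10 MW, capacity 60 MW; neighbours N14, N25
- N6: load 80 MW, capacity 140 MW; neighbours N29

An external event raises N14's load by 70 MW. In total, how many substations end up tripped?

2

Round 1 — N14 at 110 > 60. N14 trips offline.
  N14 sheds 110 MW to N2, N25, N3: 36 each (2 lost).
    N2: 50+36 = 86 > 70
    N25: 20+36 = 56 ≤ 110
    N3: 10+36 = 46 ≤ 60
Round 2 — N2 trips offline.
  N2 sheds 86 MW: no online neighbours, lost.
No further trips.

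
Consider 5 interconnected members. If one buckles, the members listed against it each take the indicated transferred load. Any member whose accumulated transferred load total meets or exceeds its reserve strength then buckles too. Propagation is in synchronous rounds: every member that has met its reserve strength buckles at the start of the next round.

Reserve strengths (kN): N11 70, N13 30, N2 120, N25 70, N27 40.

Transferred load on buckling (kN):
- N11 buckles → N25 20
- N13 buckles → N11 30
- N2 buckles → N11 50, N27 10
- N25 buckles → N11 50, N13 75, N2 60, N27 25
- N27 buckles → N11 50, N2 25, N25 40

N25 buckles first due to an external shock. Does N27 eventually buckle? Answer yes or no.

no

Round 1 — N25 buckles (initial).
  N11: +50 → 50 < 70
  N13: +75 → 75 ≥ 30
  N2: +60 → 60 < 120
  N27: +25 → 25 < 40
Round 2 — N13 buckles.
  N11: +30 → 80 ≥ 70
Round 3 — N11 buckles.
No further bucklings.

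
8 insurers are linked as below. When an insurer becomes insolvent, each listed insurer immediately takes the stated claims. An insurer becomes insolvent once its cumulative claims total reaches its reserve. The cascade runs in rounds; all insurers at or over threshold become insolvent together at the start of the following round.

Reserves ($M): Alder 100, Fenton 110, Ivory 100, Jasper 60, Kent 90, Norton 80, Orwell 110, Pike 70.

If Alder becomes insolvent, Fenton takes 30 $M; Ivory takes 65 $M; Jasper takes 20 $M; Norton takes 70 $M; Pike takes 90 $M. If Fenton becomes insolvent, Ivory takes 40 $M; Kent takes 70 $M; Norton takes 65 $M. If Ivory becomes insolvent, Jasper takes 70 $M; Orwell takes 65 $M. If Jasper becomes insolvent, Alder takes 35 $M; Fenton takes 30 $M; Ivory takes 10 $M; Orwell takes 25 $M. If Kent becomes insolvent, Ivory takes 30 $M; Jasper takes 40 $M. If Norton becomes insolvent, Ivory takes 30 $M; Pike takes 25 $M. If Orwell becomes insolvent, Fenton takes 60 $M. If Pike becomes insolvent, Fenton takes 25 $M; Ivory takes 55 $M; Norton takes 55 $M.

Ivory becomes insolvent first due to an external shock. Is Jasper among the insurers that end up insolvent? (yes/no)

Round 1 — Ivory becomes insolvent (initial).
  Jasper: +70 → 70 ≥ 60
  Orwell: +65 → 65 < 110
Round 2 — Jasper becomes insolvent.
  Alder: +35 → 35 < 100
  Fenton: +30 → 30 < 110
  Orwell: +25 → 90 < 110
No further insolvencies.

yes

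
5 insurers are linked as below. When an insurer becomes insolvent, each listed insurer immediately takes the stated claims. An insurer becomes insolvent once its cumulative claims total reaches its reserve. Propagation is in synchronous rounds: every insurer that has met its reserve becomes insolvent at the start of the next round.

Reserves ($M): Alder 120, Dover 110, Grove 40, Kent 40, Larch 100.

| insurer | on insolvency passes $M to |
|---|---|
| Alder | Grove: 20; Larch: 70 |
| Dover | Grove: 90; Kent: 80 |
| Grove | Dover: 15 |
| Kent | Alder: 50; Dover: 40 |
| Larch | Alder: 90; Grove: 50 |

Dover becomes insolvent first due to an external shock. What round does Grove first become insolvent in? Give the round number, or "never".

Round 1 — Dover becomes insolvent (initial).
  Grove: +90 → 90 ≥ 40
  Kent: +80 → 80 ≥ 40
Round 2 — Grove, Kent become insolvent.
  Alder: +50 → 50 < 120
No further insolvencies.

2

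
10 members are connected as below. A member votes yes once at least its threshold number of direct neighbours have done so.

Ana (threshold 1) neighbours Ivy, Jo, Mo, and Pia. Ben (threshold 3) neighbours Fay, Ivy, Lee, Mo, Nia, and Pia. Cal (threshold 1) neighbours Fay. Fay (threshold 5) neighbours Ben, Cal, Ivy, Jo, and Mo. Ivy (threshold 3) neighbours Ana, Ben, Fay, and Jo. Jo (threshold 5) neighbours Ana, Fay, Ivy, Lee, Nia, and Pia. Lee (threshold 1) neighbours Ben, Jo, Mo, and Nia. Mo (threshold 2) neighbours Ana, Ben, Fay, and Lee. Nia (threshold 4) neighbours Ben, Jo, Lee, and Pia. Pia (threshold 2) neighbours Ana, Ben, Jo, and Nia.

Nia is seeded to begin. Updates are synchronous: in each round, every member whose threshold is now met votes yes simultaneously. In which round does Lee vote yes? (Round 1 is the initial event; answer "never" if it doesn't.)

Round 1 — Nia votes yes (initial).
Round 2 — checking thresholds:
  Ben: 1 of 6 neighbours < 3, not yet.
  Jo: 1 of 6 neighbours < 5, not yet.
  Lee: 1 of 4 neighbours ≥ 1, votes yes.
  Pia: 1 of 4 neighbours < 2, not yet.
Round 3 — no new yes votes; cascade stops.

2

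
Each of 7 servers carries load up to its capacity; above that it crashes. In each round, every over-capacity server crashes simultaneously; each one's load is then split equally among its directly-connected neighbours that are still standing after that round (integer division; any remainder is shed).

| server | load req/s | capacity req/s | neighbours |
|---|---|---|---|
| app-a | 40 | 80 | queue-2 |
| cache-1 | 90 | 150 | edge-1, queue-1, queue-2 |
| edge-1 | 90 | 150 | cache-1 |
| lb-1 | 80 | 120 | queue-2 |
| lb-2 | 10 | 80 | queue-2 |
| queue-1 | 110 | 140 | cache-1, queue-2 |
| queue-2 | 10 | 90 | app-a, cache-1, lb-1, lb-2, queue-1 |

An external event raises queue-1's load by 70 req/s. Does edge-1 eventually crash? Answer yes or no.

yes

Round 1 — queue-1 at 180 > 140. queue-1 crashes.
  queue-1 sheds 180 req/s to cache-1, queue-2: 90 each.
    cache-1: 90+90 = 180 > 150
    queue-2: 10+90 = 100 > 90
Round 2 — cache-1, queue-2 crash.
  cache-1 sheds 180 req/s to edge-1: 180 each.
    edge-1: 90+180 = 270 > 150
  queue-2 sheds 100 req/s to app-a, lb-1, lb-2: 33 each (1 lost).
    app-a: 40+33 = 73 ≤ 80
    lb-1: 80+33 = 113 ≤ 120
    lb-2: 10+33 = 43 ≤ 80
Round 3 — edge-1 crashes.
  edge-1 sheds 270 req/s: no online neighbours, lost.
No further crashes.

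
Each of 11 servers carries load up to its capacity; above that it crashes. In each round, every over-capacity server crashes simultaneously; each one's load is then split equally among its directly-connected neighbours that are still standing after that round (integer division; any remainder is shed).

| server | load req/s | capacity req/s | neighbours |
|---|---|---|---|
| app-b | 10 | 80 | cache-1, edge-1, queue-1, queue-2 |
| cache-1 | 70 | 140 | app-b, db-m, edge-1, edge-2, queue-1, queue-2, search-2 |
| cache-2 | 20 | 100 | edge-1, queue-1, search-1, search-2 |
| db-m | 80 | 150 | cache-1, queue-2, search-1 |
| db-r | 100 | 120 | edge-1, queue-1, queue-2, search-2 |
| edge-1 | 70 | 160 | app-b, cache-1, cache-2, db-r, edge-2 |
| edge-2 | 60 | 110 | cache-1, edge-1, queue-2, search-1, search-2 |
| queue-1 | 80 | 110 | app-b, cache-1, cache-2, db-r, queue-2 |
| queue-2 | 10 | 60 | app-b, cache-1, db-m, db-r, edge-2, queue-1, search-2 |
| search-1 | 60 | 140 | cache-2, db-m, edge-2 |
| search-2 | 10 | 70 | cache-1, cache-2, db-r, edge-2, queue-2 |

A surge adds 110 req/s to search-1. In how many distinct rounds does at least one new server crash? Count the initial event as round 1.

Round 1 — search-1 at 170 > 140. search-1 crashes.
  search-1 sheds 170 req/s to cache-2, db-m, edge-2: 56 each (2 lost).
    cache-2: 20+56 = 76 ≤ 100
    db-m: 80+56 = 136 ≤ 150
    edge-2: 60+56 = 116 > 110
Round 2 — edge-2 crashes.
  edge-2 sheds 116 req/s to cache-1, edge-1, queue-2, search-2: 29 each.
    cache-1: 70+29 = 99 ≤ 140
    edge-1: 70+29 = 99 ≤ 160
    queue-2: 10+29 = 39 ≤ 60
    search-2: 10+29 = 39 ≤ 70
No further crashes.

2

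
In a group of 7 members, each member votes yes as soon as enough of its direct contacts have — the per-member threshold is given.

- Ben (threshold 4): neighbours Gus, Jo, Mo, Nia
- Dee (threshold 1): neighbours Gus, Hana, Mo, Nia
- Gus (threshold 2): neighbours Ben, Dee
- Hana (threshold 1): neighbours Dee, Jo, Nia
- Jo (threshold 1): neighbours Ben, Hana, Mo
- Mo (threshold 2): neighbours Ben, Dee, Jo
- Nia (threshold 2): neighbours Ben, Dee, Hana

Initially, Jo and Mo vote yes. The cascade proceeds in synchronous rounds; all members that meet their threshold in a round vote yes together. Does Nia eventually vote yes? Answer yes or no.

Round 1 — Jo, Mo vote yes (initial).
Round 2 — checking thresholds:
  Ben: 2 of 4 neighbours < 4, holds.
  Dee: 1 of 4 neighbours ≥ 1, votes yes.
  Hana: 1 of 3 neighbours ≥ 1, votes yes.
Round 3 — checking thresholds:
  Ben: 2 of 4 neighbours < 4, holds.
  Gus: 1 of 2 neighbours < 2, holds.
  Nia: 2 of 3 neighbours ≥ 2, votes yes.
Round 4 — no new yes votes; cascade stops.

yes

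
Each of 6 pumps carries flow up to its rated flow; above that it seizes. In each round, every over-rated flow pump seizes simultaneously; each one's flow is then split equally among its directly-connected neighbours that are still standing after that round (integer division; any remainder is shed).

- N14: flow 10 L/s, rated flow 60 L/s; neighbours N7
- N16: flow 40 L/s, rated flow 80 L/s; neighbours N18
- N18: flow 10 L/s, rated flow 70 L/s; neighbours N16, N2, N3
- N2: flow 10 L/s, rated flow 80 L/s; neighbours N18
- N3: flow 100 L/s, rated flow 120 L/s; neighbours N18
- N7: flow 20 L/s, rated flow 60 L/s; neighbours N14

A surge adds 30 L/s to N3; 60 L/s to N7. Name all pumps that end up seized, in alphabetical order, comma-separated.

Round 1 — N3 at 130 > 120; N7 at 80 > 60. N3, N7 seize.
  N3 sheds 130 L/s to N18: 130 each.
    N18: 10+130 = 140 > 70
  N7 sheds 80 L/s to N14: 80 each.
    N14: 10+80 = 90 > 60
Round 2 — N14, N18 seize.
  N14 sheds 90 L/s: no online neighbours, lost.
  N18 sheds 140 L/s to N16, N2: 70 each.
    N16: 40+70 = 110 > 80
    N2: 10+70 = 80 ≤ 80
Round 3 — N16 seizes.
  N16 sheds 110 L/s: no online neighbours, lost.
No further seizures.

N14, N16, N18, N3, N7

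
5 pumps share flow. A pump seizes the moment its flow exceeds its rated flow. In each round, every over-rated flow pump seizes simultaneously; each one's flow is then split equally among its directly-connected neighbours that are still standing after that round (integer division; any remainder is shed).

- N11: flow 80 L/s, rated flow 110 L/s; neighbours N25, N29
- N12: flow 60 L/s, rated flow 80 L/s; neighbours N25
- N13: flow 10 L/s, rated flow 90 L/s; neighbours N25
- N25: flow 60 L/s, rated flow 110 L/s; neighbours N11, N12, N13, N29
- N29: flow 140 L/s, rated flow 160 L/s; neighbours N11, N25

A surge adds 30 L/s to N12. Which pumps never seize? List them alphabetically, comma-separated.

Round 1 — N12 at 90 > 80. N12 seizes.
  N12 sheds 90 L/s to N25: 90 each.
    N25: 60+90 = 150 > 110
Round 2 — N25 seizes.
  N25 sheds 150 L/s to N11, N13, N29: 50 each.
    N11: 80+50 = 130 > 110
    N13: 10+50 = 60 ≤ 90
    N29: 140+50 = 190 > 160
Round 3 — N11, N29 seize.
  N11 sheds 130 L/s: no online neighbours, lost.
  N29 sheds 190 L/s: no online neighbours, lost.
No further seizures.

N13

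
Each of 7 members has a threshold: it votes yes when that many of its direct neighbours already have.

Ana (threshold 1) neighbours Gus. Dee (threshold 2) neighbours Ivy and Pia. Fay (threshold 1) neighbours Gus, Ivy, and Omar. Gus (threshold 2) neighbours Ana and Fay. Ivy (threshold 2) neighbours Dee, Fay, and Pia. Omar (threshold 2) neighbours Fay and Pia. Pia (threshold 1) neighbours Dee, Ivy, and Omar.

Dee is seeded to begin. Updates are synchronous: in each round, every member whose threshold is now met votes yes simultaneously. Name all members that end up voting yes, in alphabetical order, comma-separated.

Dee, Fay, Ivy, Omar, Pia

Round 1 — Dee votes yes (initial).
Round 2 — checking thresholds:
  Ivy: 1 of 3 neighbours < 2, not yet.
  Pia: 1 of 3 neighbours ≥ 1, votes yes.
Round 3 — checking thresholds:
  Ivy: 2 of 3 neighbours ≥ 2, votes yes.
  Omar: 1 of 2 neighbours < 2, not yet.
Round 4 — checking thresholds:
  Fay: 1 of 3 neighbours ≥ 1, votes yes.
  Omar: 1 of 2 neighbours < 2, not yet.
Round 5 — checking thresholds:
  Gus: 1 of 2 neighbours < 2, not yet.
  Omar: 2 of 2 neighbours ≥ 2, votes yes.
Round 6 — no new yes votes; cascade stops.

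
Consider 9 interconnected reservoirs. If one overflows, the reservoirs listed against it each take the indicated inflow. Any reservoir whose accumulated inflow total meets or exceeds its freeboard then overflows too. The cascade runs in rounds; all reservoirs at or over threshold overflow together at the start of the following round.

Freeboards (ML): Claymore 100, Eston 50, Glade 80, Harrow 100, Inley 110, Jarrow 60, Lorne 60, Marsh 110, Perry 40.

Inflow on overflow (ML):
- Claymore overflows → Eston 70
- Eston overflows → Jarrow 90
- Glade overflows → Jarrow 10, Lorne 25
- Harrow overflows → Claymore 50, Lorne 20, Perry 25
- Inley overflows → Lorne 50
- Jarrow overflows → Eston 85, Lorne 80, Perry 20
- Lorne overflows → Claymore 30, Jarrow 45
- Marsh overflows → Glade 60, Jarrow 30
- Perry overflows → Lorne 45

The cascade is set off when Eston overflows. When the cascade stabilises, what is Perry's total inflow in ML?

20

Round 1 — Eston overflows (initial).
  Jarrow: +90 → 90 ≥ 60
Round 2 — Jarrow overflows.
  Lorne: +80 → 80 ≥ 60
  Perry: +20 → 20 < 40
Round 3 — Lorne overflows.
  Claymore: +30 → 30 < 100
No further overflows.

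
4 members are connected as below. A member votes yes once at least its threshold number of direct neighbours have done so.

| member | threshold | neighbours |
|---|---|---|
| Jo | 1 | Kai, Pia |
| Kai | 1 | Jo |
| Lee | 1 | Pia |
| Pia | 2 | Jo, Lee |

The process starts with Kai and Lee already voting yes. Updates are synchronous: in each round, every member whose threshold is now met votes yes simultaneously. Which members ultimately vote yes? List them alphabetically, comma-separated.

Jo, Kai, Lee, Pia

Round 1 — Kai, Lee vote yes (initial).
Round 2 — checking thresholds:
  Jo: 1 of 2 neighbours ≥ 1, votes yes.
  Pia: 1 of 2 neighbours < 2, not yet.
Round 3 — checking thresholds:
  Pia: 2 of 2 neighbours ≥ 2, votes yes.
Round 4 — no new yes votes; cascade stops.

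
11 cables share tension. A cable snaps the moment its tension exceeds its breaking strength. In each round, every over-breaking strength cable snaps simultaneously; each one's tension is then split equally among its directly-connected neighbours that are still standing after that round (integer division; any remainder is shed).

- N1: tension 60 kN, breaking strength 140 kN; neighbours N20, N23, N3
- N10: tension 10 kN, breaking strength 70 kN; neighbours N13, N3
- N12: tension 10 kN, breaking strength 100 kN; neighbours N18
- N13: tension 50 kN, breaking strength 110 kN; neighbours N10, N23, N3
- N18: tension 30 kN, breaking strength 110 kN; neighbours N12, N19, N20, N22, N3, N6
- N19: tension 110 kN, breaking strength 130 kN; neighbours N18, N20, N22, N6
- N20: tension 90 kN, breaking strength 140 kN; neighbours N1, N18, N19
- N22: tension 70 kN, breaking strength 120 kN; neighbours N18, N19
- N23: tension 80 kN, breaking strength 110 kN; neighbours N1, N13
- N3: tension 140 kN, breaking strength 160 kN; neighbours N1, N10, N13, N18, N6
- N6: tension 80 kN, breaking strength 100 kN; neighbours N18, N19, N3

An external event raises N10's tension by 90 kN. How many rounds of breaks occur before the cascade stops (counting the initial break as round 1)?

Round 1 — N10 at 100 > 70. N10 snaps.
  N10 sheds 100 kN to N13, N3: 50 each.
    N13: 50+50 = 100 ≤ 110
    N3: 140+50 = 190 > 160
Round 2 — N3 snaps.
  N3 sheds 190 kN to N1, N13, N18, N6: 47 each (2 lost).
    N1: 60+47 = 107 ≤ 140
    N13: 100+47 = 147 > 110
    N18: 30+47 = 77 ≤ 110
    N6: 80+47 = 127 > 100
Round 3 — N13, N6 snap.
  N13 sheds 147 kN to N23: 147 each.
    N23: 80+147 = 227 > 110
  N6 sheds 127 kN to N18, N19: 63 each (1 lost).
    N18: 77+63 = 140 > 110
    N19: 110+63 = 173 > 130
Round 4 — N18, N19, N23 snap.
  N18 sheds 140 kN to N12, N20, N22: 46 each (2 lost).
    N12: 10+46 = 56 ≤ 100
    N20: 90+46 = 136 ≤ 140
    N22: 70+46 = 116 ≤ 120
  N19 sheds 173 kN to N20, N22: 86 each (1 lost).
    N20: 136+86 = 222 > 140
    N22: 116+86 = 202 > 120
  N23 sheds 227 kN to N1: 227 each.
    N1: 107+227 = 334 > 140
Round 5 — N1, N20, N22 snap.
  N1 sheds 334 kN: no online neighbours, lost.
  N20 sheds 222 kN: no online neighbours, lost.
  N22 sheds 202 kN: no online neighbours, lost.
No further breaks.

5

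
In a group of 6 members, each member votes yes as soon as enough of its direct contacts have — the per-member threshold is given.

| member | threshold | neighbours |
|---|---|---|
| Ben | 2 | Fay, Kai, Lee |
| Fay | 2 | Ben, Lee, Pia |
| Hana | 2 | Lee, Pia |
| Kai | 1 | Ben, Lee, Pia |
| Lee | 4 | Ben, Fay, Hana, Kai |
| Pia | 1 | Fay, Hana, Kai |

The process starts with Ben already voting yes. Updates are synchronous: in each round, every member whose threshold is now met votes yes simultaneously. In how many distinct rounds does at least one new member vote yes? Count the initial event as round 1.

4

Round 1 — Ben votes yes (initial).
Round 2 — checking thresholds:
  Fay: 1 of 3 neighbours < 2, holds.
  Kai: 1 of 3 neighbours ≥ 1, votes yes.
  Lee: 1 of 4 neighbours < 4, holds.
Round 3 — checking thresholds:
  Fay: 1 of 3 neighbours < 2, holds.
  Lee: 2 of 4 neighbours < 4, holds.
  Pia: 1 of 3 neighbours ≥ 1, votes yes.
Round 4 — checking thresholds:
  Fay: 2 of 3 neighbours ≥ 2, votes yes.
  Hana: 1 of 2 neighbours < 2, holds.
  Lee: 2 of 4 neighbours < 4, holds.
Round 5 — no new yes votes; cascade stops.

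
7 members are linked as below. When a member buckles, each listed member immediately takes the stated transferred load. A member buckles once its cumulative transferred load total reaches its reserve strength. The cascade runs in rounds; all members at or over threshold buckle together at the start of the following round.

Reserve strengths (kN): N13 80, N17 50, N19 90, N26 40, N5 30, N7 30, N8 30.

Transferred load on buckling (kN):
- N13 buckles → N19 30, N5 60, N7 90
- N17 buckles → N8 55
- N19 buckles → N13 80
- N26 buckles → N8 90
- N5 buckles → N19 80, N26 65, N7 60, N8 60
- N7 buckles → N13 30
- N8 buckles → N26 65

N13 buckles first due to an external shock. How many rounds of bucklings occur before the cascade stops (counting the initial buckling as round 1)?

Round 1 — N13 buckles (initial).
  N19: +30 → 30 < 90
  N5: +60 → 60 ≥ 30
  N7: +90 → 90 ≥ 30
Round 2 — N5, N7 buckle.
  N19: +80 → 110 ≥ 90
  N26: +65 → 65 ≥ 40
  N8: +60 → 60 ≥ 30
Round 3 — N19, N26, N8 buckle.
No further bucklings.

3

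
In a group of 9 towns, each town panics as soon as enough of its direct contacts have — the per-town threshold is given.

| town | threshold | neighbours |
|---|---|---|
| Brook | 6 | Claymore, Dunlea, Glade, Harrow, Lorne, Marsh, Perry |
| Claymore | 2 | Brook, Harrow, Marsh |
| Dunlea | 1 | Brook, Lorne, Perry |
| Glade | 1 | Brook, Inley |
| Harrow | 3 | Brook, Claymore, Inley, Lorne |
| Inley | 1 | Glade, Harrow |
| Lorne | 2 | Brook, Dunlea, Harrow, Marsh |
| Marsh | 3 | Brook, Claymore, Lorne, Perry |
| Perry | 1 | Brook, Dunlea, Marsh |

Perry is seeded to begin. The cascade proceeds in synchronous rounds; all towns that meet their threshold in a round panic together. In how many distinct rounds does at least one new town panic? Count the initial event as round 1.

2

Round 1 — Perry panics (initial).
Round 2 — checking thresholds:
  Brook: 1 of 7 neighbours < 6, holds.
  Dunlea: 1 of 3 neighbours ≥ 1, panics.
  Marsh: 1 of 4 neighbours < 3, holds.
Round 3 — no new panics; cascade stops.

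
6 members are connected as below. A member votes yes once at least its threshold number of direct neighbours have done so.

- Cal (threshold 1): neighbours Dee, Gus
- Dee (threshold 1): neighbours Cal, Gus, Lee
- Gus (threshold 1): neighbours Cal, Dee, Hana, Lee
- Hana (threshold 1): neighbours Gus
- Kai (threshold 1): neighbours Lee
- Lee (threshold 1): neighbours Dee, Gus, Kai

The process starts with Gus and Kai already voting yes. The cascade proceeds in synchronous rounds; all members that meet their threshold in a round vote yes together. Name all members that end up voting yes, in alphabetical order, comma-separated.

Round 1 — Gus, Kai vote yes (initial).
Round 2 — checking thresholds:
  Cal: 1 of 2 neighbours ≥ 1, votes yes.
  Dee: 1 of 3 neighbours ≥ 1, votes yes.
  Hana: 1 of 1 neighbours ≥ 1, votes yes.
  Lee: 2 of 3 neighbours ≥ 1, votes yes.
Round 3 — no new yes votes; cascade stops.

Cal, Dee, Gus, Hana, Kai, Lee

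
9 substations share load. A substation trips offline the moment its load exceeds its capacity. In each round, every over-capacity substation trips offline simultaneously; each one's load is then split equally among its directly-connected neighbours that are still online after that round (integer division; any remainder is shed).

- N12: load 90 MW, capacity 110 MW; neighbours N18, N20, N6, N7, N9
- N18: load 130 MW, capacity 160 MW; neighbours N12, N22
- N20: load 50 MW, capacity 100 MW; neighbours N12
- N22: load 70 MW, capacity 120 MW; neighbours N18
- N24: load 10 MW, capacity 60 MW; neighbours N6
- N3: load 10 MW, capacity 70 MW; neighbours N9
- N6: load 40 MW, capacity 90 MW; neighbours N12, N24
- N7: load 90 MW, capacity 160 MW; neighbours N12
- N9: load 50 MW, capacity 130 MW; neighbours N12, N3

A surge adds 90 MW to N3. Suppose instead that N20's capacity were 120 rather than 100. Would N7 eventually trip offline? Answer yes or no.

no

With N20's capacity at 120:
Round 1 — N3 at 100 > 70. N3 trips offline.
  N3 sheds 100 MW to N9: 100 each.
    N9: 50+100 = 150 > 130
Round 2 — N9 trips offline.
  N9 sheds 150 MW to N12: 150 each.
    N12: 90+150 = 240 > 110
Round 3 — N12 trips offline.
  N12 sheds 240 MW to N18, N20, N6, N7: 60 each.
    N18: 130+60 = 190 > 160
    N20: 50+60 = 110 ≤ 120
    N6: 40+60 = 100 > 90
    N7: 90+60 = 150 ≤ 160
Round 4 — N18, N6 trip offline.
  N18 sheds 190 MW to N22: 190 each.
    N22: 70+190 = 260 > 120
  N6 sheds 100 MW to N24: 100 each.
    N24: 10+100 = 110 > 60
Round 5 — N22, N24 trip offline.
  N22 sheds 260 MW: no online neighbours, lost.
  N24 sheds 110 MW: no online neighbours, lost.
No further trips.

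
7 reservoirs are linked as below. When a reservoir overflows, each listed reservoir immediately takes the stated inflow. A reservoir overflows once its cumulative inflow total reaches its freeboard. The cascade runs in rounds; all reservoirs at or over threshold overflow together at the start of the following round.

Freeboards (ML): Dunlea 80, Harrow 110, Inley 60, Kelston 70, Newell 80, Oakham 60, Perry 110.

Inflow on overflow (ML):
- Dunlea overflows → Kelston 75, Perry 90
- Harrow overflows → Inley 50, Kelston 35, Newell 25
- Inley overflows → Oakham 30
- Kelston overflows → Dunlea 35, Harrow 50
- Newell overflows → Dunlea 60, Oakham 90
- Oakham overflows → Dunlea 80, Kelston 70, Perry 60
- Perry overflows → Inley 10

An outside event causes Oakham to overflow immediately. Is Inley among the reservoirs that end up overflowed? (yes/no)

Round 1 — Oakham overflows (initial).
  Dunlea: +80 → 80 ≥ 80
  Kelston: +70 → 70 ≥ 70
  Perry: +60 → 60 < 110
Round 2 — Dunlea, Kelston overflow.
  Harrow: +50 → 50 < 110
  Perry: +90 → 150 ≥ 110
Round 3 — Perry overflows.
  Inley: +10 → 10 < 60
No further overflows.

no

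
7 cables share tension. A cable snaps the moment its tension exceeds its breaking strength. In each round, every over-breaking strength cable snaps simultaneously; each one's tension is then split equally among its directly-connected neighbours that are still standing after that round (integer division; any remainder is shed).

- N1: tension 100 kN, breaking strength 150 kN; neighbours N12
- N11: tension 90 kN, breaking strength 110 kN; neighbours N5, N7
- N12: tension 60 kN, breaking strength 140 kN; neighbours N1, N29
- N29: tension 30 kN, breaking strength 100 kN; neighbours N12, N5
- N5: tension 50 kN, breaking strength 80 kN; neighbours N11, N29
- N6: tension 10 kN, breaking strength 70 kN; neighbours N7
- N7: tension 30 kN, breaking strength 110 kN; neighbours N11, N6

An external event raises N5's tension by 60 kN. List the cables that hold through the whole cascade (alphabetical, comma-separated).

Round 1 — N5 at 110 > 80. N5 snaps.
  N5 sheds 110 kN to N11, N29: 55 each.
    N11: 90+55 = 145 > 110
    N29: 30+55 = 85 ≤ 100
Round 2 — N11 snaps.
  N11 sheds 145 kN to N7: 145 each.
    N7: 30+145 = 175 > 110
Round 3 — N7 snaps.
  N7 sheds 175 kN to N6: 175 each.
    N6: 10+175 = 185 > 70
Round 4 — N6 snaps.
  N6 sheds 185 kN: no online neighbours, lost.
No further breaks.

N1, N12, N29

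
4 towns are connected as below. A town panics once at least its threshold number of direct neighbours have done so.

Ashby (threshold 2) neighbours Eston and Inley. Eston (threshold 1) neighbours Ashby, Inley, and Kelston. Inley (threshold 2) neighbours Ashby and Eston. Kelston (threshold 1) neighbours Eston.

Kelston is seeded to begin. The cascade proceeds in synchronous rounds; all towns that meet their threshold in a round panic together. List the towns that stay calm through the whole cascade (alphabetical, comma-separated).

Round 1 — Kelston panics (initial).
Round 2 — checking thresholds:
  Eston: 1 of 3 neighbours ≥ 1, panics.
Round 3 — no new panics; cascade stops.

Ashby, Inley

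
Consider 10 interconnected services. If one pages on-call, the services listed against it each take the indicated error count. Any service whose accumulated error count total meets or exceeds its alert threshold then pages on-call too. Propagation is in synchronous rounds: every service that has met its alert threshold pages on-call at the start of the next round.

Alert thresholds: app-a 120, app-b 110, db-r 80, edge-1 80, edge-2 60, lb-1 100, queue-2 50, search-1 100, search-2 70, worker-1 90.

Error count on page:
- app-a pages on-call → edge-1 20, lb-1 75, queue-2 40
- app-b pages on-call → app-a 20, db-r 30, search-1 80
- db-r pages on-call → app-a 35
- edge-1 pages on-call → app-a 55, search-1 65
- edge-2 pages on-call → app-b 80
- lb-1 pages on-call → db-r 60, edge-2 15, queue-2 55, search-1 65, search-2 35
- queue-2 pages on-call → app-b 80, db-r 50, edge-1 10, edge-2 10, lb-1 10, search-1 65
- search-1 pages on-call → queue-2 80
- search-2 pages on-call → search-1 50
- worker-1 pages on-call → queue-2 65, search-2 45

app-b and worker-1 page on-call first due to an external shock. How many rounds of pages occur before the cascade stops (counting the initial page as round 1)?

3

Round 1 — app-b, worker-1 page on-call (initial).
  app-a: +20 → 20 < 120
  db-r: +30 → 30 < 80
  queue-2: +65 → 65 ≥ 50
  search-1: +80 → 80 < 100
  search-2: +45 → 45 < 70
Round 2 — queue-2 pages on-call.
  db-r: +50 → 80 ≥ 80
  edge-1: +10 → 10 < 80
  edge-2: +10 → 10 < 60
  lb-1: +10 → 10 < 100
  search-1: +65 → 145 ≥ 100
Round 3 — db-r, search-1 page on-call.
  app-a: +35 → 55 < 120
No further pages.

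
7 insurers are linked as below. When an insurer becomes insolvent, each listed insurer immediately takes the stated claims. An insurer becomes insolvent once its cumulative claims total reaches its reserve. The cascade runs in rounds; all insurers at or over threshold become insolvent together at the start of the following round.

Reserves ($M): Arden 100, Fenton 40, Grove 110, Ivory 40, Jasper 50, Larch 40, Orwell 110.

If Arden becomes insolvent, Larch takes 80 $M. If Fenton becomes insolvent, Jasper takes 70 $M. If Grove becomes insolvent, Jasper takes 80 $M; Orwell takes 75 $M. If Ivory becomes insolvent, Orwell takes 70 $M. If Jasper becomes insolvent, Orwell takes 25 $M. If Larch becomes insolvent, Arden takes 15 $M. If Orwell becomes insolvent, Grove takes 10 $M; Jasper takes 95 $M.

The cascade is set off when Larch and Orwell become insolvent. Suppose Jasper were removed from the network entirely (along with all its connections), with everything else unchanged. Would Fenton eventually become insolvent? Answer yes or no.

With Jasper removed:
Round 1 — Larch, Orwell become insolvent (initial).
  Arden: +15 → 15 < 100
  Grove: +10 → 10 < 110
No further insolvencies.

no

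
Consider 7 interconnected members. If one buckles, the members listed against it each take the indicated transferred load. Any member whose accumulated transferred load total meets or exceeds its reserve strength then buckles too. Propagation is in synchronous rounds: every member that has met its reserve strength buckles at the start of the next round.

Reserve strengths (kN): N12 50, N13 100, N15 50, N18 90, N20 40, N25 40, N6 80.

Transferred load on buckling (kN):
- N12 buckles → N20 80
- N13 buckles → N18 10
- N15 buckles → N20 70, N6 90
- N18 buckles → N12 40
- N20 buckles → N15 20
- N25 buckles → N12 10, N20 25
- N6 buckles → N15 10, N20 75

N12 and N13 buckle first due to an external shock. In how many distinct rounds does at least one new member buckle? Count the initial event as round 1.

Round 1 — N12, N13 buckle (initial).
  N18: +10 → 10 < 90
  N20: +80 → 80 ≥ 40
Round 2 — N20 buckles.
  N15: +20 → 20 < 50
No further bucklings.

2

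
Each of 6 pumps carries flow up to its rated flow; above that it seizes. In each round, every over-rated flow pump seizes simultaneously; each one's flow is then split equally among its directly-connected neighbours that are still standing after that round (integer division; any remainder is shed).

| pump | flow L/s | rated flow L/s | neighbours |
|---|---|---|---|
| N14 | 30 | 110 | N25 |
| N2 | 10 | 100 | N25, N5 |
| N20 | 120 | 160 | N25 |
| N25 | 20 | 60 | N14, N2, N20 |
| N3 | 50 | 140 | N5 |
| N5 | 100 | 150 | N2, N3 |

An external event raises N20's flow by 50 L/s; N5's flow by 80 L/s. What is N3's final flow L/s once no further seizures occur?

Round 1 — N20 at 170 > 160; N5 at 180 > 150. N20, N5 seize.
  N20 sheds 170 L/s to N25: 170 each.
    N25: 20+170 = 190 > 60
  N5 sheds 180 L/s to N2, N3: 90 each.
    N2: 10+90 = 100 ≤ 100
    N3: 50+90 = 140 ≤ 140
Round 2 — N25 seizes.
  N25 sheds 190 L/s to N14, N2: 95 each.
    N14: 30+95 = 125 > 110
    N2: 100+95 = 195 > 100
Round 3 — N14, N2 seize.
  N14 sheds 125 L/s: no online neighbours, lost.
  N2 sheds 195 L/s: no online neighbours, lost.
No further seizures.

140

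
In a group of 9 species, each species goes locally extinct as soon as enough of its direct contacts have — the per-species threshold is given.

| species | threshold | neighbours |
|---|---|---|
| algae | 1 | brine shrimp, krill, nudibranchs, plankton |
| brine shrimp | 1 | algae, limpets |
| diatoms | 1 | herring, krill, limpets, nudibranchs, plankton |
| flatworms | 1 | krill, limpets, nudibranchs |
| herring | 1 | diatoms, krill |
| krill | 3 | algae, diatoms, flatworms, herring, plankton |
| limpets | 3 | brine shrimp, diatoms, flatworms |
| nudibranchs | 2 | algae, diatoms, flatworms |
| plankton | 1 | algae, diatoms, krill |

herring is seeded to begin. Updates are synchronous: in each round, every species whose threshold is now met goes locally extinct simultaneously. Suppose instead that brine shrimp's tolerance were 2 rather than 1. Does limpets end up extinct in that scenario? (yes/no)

With brine shrimp's tolerance at 2:
Round 1 — herring goes locally extinct (initial).
Round 2 — checking thresholds:
  diatoms: 1 of 5 neighbours ≥ 1, goes locally extinct.
  krill: 1 of 5 neighbours < 3, below threshold.
Round 3 — checking thresholds:
  krill: 2 of 5 neighbours < 3, below threshold.
  limpets: 1 of 3 neighbours < 3, below threshold.
  nudibranchs: 1 of 3 neighbours < 2, below threshold.
  plankton: 1 of 3 neighbours ≥ 1, goes locally extinct.
Round 4 — checking thresholds:
  algae: 1 of 4 neighbours ≥ 1, goes locally extinct.
  krill: 3 of 5 neighbours ≥ 3, goes locally extinct.
  limpets: 1 of 3 neighbours < 3, below threshold.
  nudibranchs: 1 of 3 neighbours < 2, below threshold.
Round 5 — checking thresholds:
  brine shrimp: 1 of 2 neighbours < 2, below threshold.
  flatworms: 1 of 3 neighbours ≥ 1, goes locally extinct.
  limpets: 1 of 3 neighbours < 3, below threshold.
  nudibranchs: 2 of 3 neighbours ≥ 2, goes locally extinct.
Round 6 — no new extinctions; cascade stops.

no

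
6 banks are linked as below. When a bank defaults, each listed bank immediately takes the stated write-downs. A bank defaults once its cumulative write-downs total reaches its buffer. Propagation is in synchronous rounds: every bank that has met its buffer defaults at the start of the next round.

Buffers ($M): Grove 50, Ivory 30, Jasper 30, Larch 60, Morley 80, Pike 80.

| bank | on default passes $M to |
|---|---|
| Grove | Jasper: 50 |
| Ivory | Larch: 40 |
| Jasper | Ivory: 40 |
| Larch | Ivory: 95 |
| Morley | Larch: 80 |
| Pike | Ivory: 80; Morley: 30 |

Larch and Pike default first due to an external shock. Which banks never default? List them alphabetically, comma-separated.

Grove, Jasper, Morley

Round 1 — Larch, Pike default (initial).
  Ivory: +95+80 → 175 ≥ 30
  Morley: +30 → 30 < 80
Round 2 — Ivory defaults.
No further defaults.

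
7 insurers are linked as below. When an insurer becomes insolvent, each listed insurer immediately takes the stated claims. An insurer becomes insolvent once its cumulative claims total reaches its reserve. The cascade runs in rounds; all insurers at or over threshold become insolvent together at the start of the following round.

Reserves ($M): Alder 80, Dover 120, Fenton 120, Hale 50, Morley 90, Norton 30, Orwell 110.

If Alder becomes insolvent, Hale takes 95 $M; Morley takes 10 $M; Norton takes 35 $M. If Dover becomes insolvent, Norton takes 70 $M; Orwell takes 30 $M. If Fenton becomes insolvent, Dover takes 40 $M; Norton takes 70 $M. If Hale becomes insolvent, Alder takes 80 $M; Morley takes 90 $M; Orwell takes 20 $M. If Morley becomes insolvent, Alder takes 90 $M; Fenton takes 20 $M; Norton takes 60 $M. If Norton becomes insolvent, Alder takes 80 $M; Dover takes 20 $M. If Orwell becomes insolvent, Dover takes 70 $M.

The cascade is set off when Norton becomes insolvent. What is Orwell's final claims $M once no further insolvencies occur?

Round 1 — Norton becomes insolvent (initial).
  Alder: +80 → 80 ≥ 80
  Dover: +20 → 20 < 120
Round 2 — Alder becomes insolvent.
  Hale: +95 → 95 ≥ 50
  Morley: +10 → 10 < 90
Round 3 — Hale becomes insolvent.
  Morley: +90 → 100 ≥ 90
  Orwell: +20 → 20 < 110
Round 4 — Morley becomes insolvent.
  Fenton: +20 → 20 < 120
No further insolvencies.

20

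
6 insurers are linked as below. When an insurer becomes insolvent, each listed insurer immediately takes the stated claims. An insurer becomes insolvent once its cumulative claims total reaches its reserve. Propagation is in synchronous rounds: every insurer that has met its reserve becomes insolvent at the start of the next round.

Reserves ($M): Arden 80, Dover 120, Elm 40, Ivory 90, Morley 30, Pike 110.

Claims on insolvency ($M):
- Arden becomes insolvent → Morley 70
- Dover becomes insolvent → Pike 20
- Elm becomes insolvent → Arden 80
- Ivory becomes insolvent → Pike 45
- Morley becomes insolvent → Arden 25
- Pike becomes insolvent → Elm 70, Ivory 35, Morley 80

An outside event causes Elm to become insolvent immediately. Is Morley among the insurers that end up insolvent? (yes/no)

Round 1 — Elm becomes insolvent (initial).
  Arden: +80 → 80 ≥ 80
Round 2 — Arden becomes insolvent.
  Morley: +70 → 70 ≥ 30
Round 3 — Morley becomes insolvent.
No further insolvencies.

yes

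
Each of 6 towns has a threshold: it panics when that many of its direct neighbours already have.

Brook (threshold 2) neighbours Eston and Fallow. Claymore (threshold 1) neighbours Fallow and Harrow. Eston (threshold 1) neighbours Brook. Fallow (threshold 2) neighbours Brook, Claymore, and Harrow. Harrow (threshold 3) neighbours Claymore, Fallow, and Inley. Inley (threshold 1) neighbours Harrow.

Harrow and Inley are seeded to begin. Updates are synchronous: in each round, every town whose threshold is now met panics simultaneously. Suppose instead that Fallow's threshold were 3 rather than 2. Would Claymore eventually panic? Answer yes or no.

yes

With Fallow's threshold at 3:
Round 1 — Harrow, Inley panic (initial).
Round 2 — checking thresholds:
  Claymore: 1 of 2 neighbours ≥ 1, panics.
  Fallow: 1 of 3 neighbours < 3, holds.
Round 3 — no new panics; cascade stops.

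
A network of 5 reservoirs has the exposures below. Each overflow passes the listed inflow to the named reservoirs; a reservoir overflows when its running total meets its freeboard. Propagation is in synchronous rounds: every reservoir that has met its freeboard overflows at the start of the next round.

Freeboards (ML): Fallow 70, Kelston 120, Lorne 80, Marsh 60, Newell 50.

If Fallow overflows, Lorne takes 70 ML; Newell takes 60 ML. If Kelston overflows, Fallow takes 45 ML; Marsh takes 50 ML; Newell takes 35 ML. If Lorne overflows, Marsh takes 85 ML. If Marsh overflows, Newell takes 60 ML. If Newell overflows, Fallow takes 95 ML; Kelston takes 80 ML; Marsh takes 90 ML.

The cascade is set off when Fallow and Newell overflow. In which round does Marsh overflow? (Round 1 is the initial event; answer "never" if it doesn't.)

Round 1 — Fallow, Newell overflow (initial).
  Kelston: +80 → 80 < 120
  Lorne: +70 → 70 < 80
  Marsh: +90 → 90 ≥ 60
Round 2 — Marsh overflows.
No further overflows.

2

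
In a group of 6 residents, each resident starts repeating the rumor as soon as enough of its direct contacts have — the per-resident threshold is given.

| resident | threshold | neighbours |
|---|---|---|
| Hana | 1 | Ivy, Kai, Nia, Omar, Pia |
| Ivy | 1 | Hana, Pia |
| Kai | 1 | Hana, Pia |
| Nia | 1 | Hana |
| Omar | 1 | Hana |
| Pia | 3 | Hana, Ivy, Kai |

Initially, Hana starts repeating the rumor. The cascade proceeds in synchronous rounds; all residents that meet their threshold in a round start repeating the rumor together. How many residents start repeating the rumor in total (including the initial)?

Round 1 — Hana starts repeating the rumor (initial).
Round 2 — checking thresholds:
  Ivy: 1 of 2 neighbours ≥ 1, starts repeating the rumor.
  Kai: 1 of 2 neighbours ≥ 1, starts repeating the rumor.
  Nia: 1 of 1 neighbours ≥ 1, starts repeating the rumor.
  Omar: 1 of 1 neighbours ≥ 1, starts repeating the rumor.
  Pia: 1 of 3 neighbours < 3, not yet.
Round 3 — checking thresholds:
  Pia: 3 of 3 neighbours ≥ 3, starts repeating the rumor.
Round 4 — no new spreads; cascade stops.

6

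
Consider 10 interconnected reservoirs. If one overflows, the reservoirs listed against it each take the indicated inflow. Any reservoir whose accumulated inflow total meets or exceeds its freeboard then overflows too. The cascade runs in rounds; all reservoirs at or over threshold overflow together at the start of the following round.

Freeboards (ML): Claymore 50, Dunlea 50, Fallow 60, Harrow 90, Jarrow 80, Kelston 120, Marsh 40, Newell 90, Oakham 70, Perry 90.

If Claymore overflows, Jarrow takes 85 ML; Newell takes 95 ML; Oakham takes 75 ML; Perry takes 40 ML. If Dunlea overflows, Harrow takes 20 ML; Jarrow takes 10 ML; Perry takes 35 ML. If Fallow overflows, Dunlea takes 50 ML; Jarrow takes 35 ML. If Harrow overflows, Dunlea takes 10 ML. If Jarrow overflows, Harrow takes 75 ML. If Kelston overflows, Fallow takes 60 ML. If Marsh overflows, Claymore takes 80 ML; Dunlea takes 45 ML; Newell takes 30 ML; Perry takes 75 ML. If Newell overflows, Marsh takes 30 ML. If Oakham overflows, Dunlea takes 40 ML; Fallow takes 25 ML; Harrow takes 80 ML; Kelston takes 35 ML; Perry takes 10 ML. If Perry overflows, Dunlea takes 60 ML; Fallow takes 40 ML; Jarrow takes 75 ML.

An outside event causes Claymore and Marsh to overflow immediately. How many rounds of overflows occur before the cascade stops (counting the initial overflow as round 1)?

Round 1 — Claymore, Marsh overflow (initial).
  Dunlea: +45 → 45 < 50
  Jarrow: +85 → 85 ≥ 80
  Newell: +95+30 → 125 ≥ 90
  Oakham: +75 → 75 ≥ 70
  Perry: +40+75 → 115 ≥ 90
Round 2 — Jarrow, Newell, Oakham, Perry overflow.
  Dunlea: +40+60 → 145 ≥ 50
  Fallow: +25+40 → 65 ≥ 60
  Harrow: +75+80 → 155 ≥ 90
  Kelston: +35 → 35 < 120
Round 3 — Dunlea, Fallow, Harrow overflow.
No further overflows.

3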